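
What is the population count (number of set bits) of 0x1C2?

4

0x1C2 = 111000010
Count the 1s: 1 + 1 + 1 + 1 = 4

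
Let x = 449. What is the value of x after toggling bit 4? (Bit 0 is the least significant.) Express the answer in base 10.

465

x = 111000001
bit 4 is currently 0; toggle it via x ^ (1 << 4) = x ^ 16
→ 111010001 = 465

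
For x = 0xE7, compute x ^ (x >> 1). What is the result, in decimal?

x = 11100111 = 231
x>>1 = 01110011
XOR  = 10010100 = 148
(x ^ (x >> 1) gives the standard binary-reflected Gray code of x.)

148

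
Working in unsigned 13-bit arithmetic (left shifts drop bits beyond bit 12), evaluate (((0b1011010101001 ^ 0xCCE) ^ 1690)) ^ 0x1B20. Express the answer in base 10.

2013

0b1011010101001 = 1011010101001
0xCCE = 0110011001110
→ ^ → 1101001100111 = 6759
1690 = 0011010011010
→ ^ → 1110011111101 = 7421
0x1B20 = 1101100100000
→ ^ → 0011111011101 = 2013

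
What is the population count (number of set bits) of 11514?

11514 = 10110011111010
Count the 1s: 1 + 1 + 1 + 1 + 1 + 1 + 1 + 1 + 1 = 9

9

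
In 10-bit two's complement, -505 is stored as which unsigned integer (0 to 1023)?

519

505 in 10 bits: 0111111001
Invert: 1000000110
Add 1:  1000000111 = 519
(Check: 2^10 - 505 = 1024 - 505 = 519.)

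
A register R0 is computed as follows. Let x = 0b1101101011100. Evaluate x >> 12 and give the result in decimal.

1

x = 1101101011100
shift right by 12 → 0000000000001 = 1
(equivalently, floor(7004 / 4096))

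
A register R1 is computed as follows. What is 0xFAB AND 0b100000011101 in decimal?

2057

0xFAB = 111110101011
b = 100000011101
AND → 100000001001 = 2057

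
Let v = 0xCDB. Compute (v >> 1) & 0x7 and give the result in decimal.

5

v = 110011011011
Shift right by 1: 11001101101
Mask low 3 bits: 101 = 5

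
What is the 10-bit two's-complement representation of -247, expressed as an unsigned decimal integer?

777

247 in 10 bits: 0011110111
Invert: 1100001000
Add 1:  1100001001 = 777
(Check: 2^10 - 247 = 1024 - 247 = 777.)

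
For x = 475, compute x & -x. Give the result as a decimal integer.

x = 111011011 = 475
-x (two's complement) = …000100101
AND   = 000000001 = 1
(x & -x isolates the lowest set bit of x.)

1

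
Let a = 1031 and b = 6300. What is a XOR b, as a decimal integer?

7323

1031 = 0010000000111
6300 = 1100010011100
XOR → 1110010011011 = 7323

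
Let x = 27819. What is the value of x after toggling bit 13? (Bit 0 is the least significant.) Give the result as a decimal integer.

19627

x = 110110010101011
bit 13 is currently 1; toggle it via x ^ (1 << 13) = x ^ 8192
→ 100110010101011 = 19627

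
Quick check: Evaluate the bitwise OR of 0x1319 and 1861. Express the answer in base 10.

0x1319 = 1001100011001
1861 = 0011101000101
 OR → 1011101011101 = 5981

5981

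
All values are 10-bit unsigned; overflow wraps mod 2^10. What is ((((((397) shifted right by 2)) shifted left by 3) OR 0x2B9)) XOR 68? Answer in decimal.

397 = 0110001101
→ shifted right by 2 → 0001100011 = 99
→ shifted left by 3 (mod 2^10) → 1100011000 = 792
0x2B9 = 1010111001
→ OR → 1110111001 = 953
68 = 0001000100
→ XOR → 1111111101 = 1021

1021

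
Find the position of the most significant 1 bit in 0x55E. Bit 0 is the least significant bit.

0x55E = 10101011110
The topmost 1 is at position 10 (since 2^10 = 1024 ≤ 1374 < 2048).

10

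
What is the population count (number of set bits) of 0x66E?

0x66E = 11001101110
Count the 1s: 1 + 1 + 1 + 1 + 1 + 1 + 1 = 7

7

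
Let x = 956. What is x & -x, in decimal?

4

x = 1110111100 = 956
-x (two's complement) = …0001000100
AND   = 0000000100 = 4
(x & -x isolates the lowest set bit of x.)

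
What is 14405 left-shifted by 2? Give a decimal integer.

57620

14405 = 0011100001000101
shift left by 2 → 1110000100010100 = 57620
(equivalently, 14405 × 2^2 = 14405 × 4)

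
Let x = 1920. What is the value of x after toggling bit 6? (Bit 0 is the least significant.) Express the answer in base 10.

x = 11110000000
bit 6 is currently 0; toggle it via x ^ (1 << 6) = x ^ 64
→ 11111000000 = 1984

1984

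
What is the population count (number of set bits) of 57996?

7

57996 = 1110001010001100
Count the 1s: 1 + 1 + 1 + 1 + 1 + 1 + 1 = 7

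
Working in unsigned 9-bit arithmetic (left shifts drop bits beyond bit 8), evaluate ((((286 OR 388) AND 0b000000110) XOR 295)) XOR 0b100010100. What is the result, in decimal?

286 = 100011110
388 = 110000100
→ OR → 110011110 = 414
0b000000110 = 000000110
→ AND → 000000110 = 6
295 = 100100111
→ XOR → 100100001 = 289
0b100010100 = 100010100
→ XOR → 000110101 = 53

53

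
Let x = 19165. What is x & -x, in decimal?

1

x = 100101011011101 = 19165
-x (two's complement) = …011010100100011
AND   = 000000000000001 = 1
(x & -x isolates the lowest set bit of x.)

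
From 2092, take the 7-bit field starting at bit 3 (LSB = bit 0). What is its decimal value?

5

v = 00100000101100
Shift right by 3: 00100000101
Mask low 7 bits: 0000101 = 5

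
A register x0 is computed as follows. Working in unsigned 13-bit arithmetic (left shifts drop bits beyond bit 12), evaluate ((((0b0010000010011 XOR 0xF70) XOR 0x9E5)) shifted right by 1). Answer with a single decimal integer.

323

0b0010000010011 = 0010000010011
0xF70 = 0111101110000
→ XOR → 0101101100011 = 2915
0x9E5 = 0100111100101
→ XOR → 0001010000110 = 646
→ shifted right by 1 → 0000101000011 = 323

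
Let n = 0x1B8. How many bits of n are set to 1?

5

0x1B8 = 110111000
Count the 1s: 1 + 1 + 1 + 1 + 1 = 5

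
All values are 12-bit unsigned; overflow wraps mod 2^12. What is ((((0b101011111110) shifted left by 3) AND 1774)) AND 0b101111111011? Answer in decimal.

0b101011111110 = 101011111110
→ shifted left by 3 (mod 2^12) → 011111110000 = 2032
1774 = 011011101110
→ AND → 011011100000 = 1760
0b101111111011 = 101111111011
→ AND → 001011100000 = 736

736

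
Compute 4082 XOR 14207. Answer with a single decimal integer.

14477

4082 = 00111111110010
14207 = 11011101111111
XOR → 11100010001101 = 14477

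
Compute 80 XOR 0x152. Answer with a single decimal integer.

80 = 001010000
0x152 = 101010010
XOR → 100000010 = 258

258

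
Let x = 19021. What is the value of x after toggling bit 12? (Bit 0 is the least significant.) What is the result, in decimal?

x = 100101001001101
bit 12 is currently 0; toggle it via x ^ (1 << 12) = x ^ 4096
→ 101101001001101 = 23117

23117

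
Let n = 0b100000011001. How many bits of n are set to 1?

4

n = 100000011001
Count the 1s: 1 + 1 + 1 + 1 = 4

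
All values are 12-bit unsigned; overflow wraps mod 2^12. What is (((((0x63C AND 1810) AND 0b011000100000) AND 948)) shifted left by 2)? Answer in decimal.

0x63C = 011000111100
1810 = 011100010010
→ AND → 011000010000 = 1552
0b011000100000 = 011000100000
→ AND → 011000000000 = 1536
948 = 001110110100
→ AND → 001000000000 = 512
→ shifted left by 2 (mod 2^12) → 100000000000 = 2048

2048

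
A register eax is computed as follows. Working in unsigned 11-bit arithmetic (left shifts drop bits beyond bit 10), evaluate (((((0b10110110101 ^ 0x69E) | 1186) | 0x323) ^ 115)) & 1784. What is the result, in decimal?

0b10110110101 = 10110110101
0x69E = 11010011110
→ ^ → 01100101011 = 811
1186 = 10010100010
→ | → 11110101011 = 1963
0x323 = 01100100011
→ | → 11110101011 = 1963
115 = 00001110011
→ ^ → 11111011000 = 2008
1784 = 11011111000
→ & → 11011011000 = 1752

1752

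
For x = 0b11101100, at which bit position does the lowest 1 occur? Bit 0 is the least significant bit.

0b11101100 = 11101100
Trailing zeros: 2, so the lowest set bit is bit 2 (value 4).

2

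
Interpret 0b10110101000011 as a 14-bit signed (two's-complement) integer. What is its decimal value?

pattern = 10110101000011 (MSB is 1 ⇒ negative)
Invert: 01001010111100, add 1 → 01001010111101 = 4797, so the value is -4797.
(Equivalently: 11587 - 2^14 = 11587 - 16384 = -4797.)

-4797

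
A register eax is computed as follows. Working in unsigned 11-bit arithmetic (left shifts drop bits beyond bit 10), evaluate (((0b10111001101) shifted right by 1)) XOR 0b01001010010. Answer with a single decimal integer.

0b10111001101 = 10111001101
→ shifted right by 1 → 01011100110 = 742
0b01001010010 = 01001010010
→ XOR → 00010110100 = 180

180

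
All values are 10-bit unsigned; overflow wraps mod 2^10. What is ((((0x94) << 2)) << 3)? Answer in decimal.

0x94 = 0010010100
→ << 2 (mod 2^10) → 1001010000 = 592
→ << 3 (mod 2^10) → 1010000000 = 640

640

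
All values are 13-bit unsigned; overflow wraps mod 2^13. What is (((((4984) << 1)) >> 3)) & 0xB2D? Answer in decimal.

4984 = 1001101111000
→ << 1 (mod 2^13) → 0011011110000 = 1776
→ >> 3 → 0000011011110 = 222
0xB2D = 0101100101101
→ & → 0000000001100 = 12

12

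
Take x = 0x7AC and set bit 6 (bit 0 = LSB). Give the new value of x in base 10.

2028

x = 011110101100
bit 6 is currently 0; set it via x | (1 << 6) = x | 64
→ 011111101100 = 2028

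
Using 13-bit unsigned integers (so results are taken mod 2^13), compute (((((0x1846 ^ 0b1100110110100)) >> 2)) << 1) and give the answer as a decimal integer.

0x1846 = 1100001000110
0b1100110110100 = 1100110110100
→ ^ → 0000111110010 = 498
→ >> 2 → 0000001111100 = 124
→ << 1 (mod 2^13) → 0000011111000 = 248

248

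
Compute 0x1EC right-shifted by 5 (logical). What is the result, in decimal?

15

0x1EC = 111101100
shift right by 5 → 000001111 = 15
(equivalently, floor(492 / 32))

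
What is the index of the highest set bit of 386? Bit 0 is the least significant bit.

386 = 110000010
The topmost 1 is at position 8 (since 2^8 = 256 ≤ 386 < 512).

8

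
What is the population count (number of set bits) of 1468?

7

1468 = 10110111100
Count the 1s: 1 + 1 + 1 + 1 + 1 + 1 + 1 = 7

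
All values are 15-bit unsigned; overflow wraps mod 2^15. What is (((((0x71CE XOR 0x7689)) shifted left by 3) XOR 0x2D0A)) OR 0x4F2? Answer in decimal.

6130

0x71CE = 111000111001110
0x7689 = 111011010001001
→ XOR → 000011101000111 = 1863
→ shifted left by 3 (mod 2^15) → 011101000111000 = 14904
0x2D0A = 010110100001010
→ XOR → 001011100110010 = 5938
0x4F2 = 000010011110010
→ OR → 001011111110010 = 6130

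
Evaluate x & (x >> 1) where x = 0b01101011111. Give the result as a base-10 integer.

271

x = 1101011111 = 863
x>>1 = 0110101111
AND  = 0100001111 = 271
(x & (x >> 1) has a 1 wherever x has two consecutive 1 bits.)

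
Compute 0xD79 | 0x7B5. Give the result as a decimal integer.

0xD79 = 110101111001
0x7B5 = 011110110101
 OR → 111111111101 = 4093

4093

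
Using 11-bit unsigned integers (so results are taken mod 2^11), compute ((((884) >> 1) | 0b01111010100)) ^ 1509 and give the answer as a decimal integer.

884 = 01101110100
→ >> 1 → 00110111010 = 442
0b01111010100 = 01111010100
→ | → 01111111110 = 1022
1509 = 10111100101
→ ^ → 11000011011 = 1563

1563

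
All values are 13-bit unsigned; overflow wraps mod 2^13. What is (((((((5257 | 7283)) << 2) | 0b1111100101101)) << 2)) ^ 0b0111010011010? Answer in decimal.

4398

5257 = 1010010001001
7283 = 1110001110011
→ | → 1110011111011 = 7419
→ << 2 (mod 2^13) → 1001111101100 = 5100
0b1111100101101 = 1111100101101
→ | → 1111111101101 = 8173
→ << 2 (mod 2^13) → 1111110110100 = 8116
0b0111010011010 = 0111010011010
→ ^ → 1000100101110 = 4398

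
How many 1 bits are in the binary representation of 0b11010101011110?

n = 11010101011110
Count the 1s: 1 + 1 + 1 + 1 + 1 + 1 + 1 + 1 + 1 = 9

9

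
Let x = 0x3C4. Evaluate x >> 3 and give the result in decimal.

120

0x3C4 = 1111000100
shift right by 3 → 0001111000 = 120
(equivalently, floor(964 / 8))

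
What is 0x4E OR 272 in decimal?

350

0x4E = 001001110
272 = 100010000
 OR → 101011110 = 350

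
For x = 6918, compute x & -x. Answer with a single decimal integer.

x = 1101100000110 = 6918
-x (two's complement) = …0010011111010
AND   = 0000000000010 = 2
(x & -x isolates the lowest set bit of x.)

2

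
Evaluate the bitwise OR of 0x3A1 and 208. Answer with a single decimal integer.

1009

0x3A1 = 1110100001
208 = 0011010000
 OR → 1111110001 = 1009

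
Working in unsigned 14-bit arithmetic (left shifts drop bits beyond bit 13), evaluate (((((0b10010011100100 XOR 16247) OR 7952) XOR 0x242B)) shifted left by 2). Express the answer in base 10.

12000

0b10010011100100 = 10010011100100
16247 = 11111101110111
→ XOR → 01101110010011 = 7059
7952 = 01111100010000
→ OR → 01111110010011 = 8083
0x242B = 10010000101011
→ XOR → 11101110111000 = 15288
→ shifted left by 2 (mod 2^14) → 10111011100000 = 12000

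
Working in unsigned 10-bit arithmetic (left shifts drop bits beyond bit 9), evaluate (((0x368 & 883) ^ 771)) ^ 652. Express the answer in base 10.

0x368 = 1101101000
883 = 1101110011
→ & → 1101100000 = 864
771 = 1100000011
→ ^ → 0001100011 = 99
652 = 1010001100
→ ^ → 1011101111 = 751

751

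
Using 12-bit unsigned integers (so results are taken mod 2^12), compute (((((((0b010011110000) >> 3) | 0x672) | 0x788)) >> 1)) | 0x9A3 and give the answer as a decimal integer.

3071

0b010011110000 = 010011110000
→ >> 3 → 000010011110 = 158
0x672 = 011001110010
→ | → 011011111110 = 1790
0x788 = 011110001000
→ | → 011111111110 = 2046
→ >> 1 → 001111111111 = 1023
0x9A3 = 100110100011
→ | → 101111111111 = 3071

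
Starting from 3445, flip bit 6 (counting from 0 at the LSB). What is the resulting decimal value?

3381

x = 110101110101
bit 6 is currently 1; toggle it via x ^ (1 << 6) = x ^ 64
→ 110100110101 = 3381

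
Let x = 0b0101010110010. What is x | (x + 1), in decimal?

2739

x = 101010110010 = 2738
x + 1 = 101010110011
OR    = 101010110011 = 2739
(x | (x + 1) sets the lowest cleared bit.)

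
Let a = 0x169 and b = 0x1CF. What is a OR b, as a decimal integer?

495

0x169 = 101101001
0x1CF = 111001111
 OR → 111101111 = 495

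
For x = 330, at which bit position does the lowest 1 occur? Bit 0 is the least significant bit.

1

330 = 101001010
Trailing zeros: 1, so the lowest set bit is bit 1 (value 2).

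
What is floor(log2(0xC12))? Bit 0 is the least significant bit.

11

0xC12 = 110000010010
The topmost 1 is at position 11 (since 2^11 = 2048 ≤ 3090 < 4096).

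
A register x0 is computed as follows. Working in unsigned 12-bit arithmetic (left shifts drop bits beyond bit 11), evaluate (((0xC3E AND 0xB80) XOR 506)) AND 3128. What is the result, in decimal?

0xC3E = 110000111110
0xB80 = 101110000000
→ AND → 100000000000 = 2048
506 = 000111111010
→ XOR → 100111111010 = 2554
3128 = 110000111000
→ AND → 100000111000 = 2104

2104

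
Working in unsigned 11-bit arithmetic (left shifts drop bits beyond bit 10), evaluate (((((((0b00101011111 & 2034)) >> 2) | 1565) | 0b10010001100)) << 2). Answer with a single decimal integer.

884

0b00101011111 = 00101011111
2034 = 11111110010
→ & → 00101010010 = 338
→ >> 2 → 00001010100 = 84
1565 = 11000011101
→ | → 11001011101 = 1629
0b10010001100 = 10010001100
→ | → 11011011101 = 1757
→ << 2 (mod 2^11) → 01101110100 = 884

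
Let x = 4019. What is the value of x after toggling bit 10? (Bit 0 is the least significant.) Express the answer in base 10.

2995

x = 111110110011
bit 10 is currently 1; toggle it via x ^ (1 << 10) = x ^ 1024
→ 101110110011 = 2995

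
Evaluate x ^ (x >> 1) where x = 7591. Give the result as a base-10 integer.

4980

x = 1110110100111 = 7591
x>>1 = 0111011010011
XOR  = 1001101110100 = 4980
(x ^ (x >> 1) gives the standard binary-reflected Gray code of x.)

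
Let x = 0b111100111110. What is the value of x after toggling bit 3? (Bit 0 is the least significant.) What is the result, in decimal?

3894

x = 111100111110
bit 3 is currently 1; toggle it via x ^ (1 << 3) = x ^ 8
→ 111100110110 = 3894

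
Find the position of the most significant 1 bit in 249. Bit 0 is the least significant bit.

7

249 = 11111001
The topmost 1 is at position 7 (since 2^7 = 128 ≤ 249 < 256).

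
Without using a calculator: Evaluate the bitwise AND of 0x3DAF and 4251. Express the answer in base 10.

0x3DAF = 11110110101111
4251 = 01000010011011
AND → 01000010001011 = 4235

4235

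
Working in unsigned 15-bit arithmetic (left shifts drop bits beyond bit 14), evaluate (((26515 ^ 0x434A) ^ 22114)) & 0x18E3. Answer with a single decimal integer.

4259

26515 = 110011110010011
0x434A = 100001101001010
→ ^ → 010010011011001 = 9433
22114 = 101011001100010
→ ^ → 111001010111011 = 29371
0x18E3 = 001100011100011
→ & → 001000010100011 = 4259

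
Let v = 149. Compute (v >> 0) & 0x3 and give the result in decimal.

1

v = 010010101
Shift right by 0: 010010101
Mask low 2 bits: 01 = 1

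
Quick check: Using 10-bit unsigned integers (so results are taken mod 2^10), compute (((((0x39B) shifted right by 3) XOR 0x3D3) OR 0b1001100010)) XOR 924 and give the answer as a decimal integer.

126

0x39B = 1110011011
→ shifted right by 3 → 0001110011 = 115
0x3D3 = 1111010011
→ XOR → 1110100000 = 928
0b1001100010 = 1001100010
→ OR → 1111100010 = 994
924 = 1110011100
→ XOR → 0001111110 = 126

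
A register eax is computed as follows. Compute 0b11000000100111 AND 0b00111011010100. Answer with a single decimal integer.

a = 11000000100111
b = 00111011010100
AND → 00000000000100 = 4

4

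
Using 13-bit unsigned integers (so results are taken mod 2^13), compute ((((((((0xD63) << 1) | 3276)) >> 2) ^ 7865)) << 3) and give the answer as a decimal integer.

2128

0xD63 = 0110101100011
→ << 1 (mod 2^13) → 1101011000110 = 6854
3276 = 0110011001100
→ | → 1111011001110 = 7886
→ >> 2 → 0011110110011 = 1971
7865 = 1111010111001
→ ^ → 1100100001010 = 6410
→ << 3 (mod 2^13) → 0100001010000 = 2128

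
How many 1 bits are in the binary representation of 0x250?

0x250 = 1001010000
Count the 1s: 1 + 1 + 1 = 3

3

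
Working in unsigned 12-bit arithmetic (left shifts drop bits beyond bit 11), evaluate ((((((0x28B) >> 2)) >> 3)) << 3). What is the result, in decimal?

160

0x28B = 001010001011
→ >> 2 → 000010100010 = 162
→ >> 3 → 000000010100 = 20
→ << 3 (mod 2^12) → 000010100000 = 160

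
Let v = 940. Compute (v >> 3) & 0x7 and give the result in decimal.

5

v = 01110101100
Shift right by 3: 01110101
Mask low 3 bits: 101 = 5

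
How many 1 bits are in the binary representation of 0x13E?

0x13E = 100111110
Count the 1s: 1 + 1 + 1 + 1 + 1 + 1 = 6

6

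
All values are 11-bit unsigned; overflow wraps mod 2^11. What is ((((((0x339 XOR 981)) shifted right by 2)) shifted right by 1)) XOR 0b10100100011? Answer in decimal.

1342

0x339 = 01100111001
981 = 01111010101
→ XOR → 00011101100 = 236
→ shifted right by 2 → 00000111011 = 59
→ shifted right by 1 → 00000011101 = 29
0b10100100011 = 10100100011
→ XOR → 10100111110 = 1342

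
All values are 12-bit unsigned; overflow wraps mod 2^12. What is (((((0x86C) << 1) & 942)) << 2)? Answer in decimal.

0x86C = 100001101100
→ << 1 (mod 2^12) → 000011011000 = 216
942 = 001110101110
→ & → 000010001000 = 136
→ << 2 (mod 2^12) → 001000100000 = 544

544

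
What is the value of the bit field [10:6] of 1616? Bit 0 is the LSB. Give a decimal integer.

25

v = 11001010000
Shift right by 6: 11001
Mask low 5 bits: 11001 = 25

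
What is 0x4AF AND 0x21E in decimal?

14

0x4AF = 10010101111
0x21E = 01000011110
AND → 00000001110 = 14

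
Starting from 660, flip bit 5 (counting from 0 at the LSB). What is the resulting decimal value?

692

x = 1010010100
bit 5 is currently 0; toggle it via x ^ (1 << 5) = x ^ 32
→ 1010110100 = 692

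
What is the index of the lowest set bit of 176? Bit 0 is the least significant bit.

176 = 10110000
Trailing zeros: 4, so the lowest set bit is bit 4 (value 16).

4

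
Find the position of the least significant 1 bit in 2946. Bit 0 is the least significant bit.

2946 = 101110000010
Trailing zeros: 1, so the lowest set bit is bit 1 (value 2).

1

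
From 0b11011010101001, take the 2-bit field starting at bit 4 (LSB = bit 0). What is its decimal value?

v = 11011010101001
Shift right by 4: 1101101010
Mask low 2 bits: 10 = 2

2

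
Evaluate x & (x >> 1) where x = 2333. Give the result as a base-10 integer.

12

x = 100100011101 = 2333
x>>1 = 010010001110
AND  = 000000001100 = 12
(x & (x >> 1) has a 1 wherever x has two consecutive 1 bits.)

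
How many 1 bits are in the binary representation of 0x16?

3

0x16 = 10110
Count the 1s: 1 + 1 + 1 = 3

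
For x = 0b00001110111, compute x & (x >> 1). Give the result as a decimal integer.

x = 1110111 = 119
x>>1 = 0111011
AND  = 0110011 = 51
(x & (x >> 1) has a 1 wherever x has two consecutive 1 bits.)

51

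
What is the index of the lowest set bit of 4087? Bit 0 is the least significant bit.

0

4087 = 111111110111
Trailing zeros: 0, so the lowest set bit is bit 0 (value 1).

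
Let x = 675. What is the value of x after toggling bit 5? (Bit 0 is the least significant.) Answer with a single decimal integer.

643

x = 1010100011
bit 5 is currently 1; toggle it via x ^ (1 << 5) = x ^ 32
→ 1010000011 = 643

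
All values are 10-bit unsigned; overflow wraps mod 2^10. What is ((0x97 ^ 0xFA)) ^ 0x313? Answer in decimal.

894

0x97 = 0010010111
0xFA = 0011111010
→ ^ → 0001101101 = 109
0x313 = 1100010011
→ ^ → 1101111110 = 894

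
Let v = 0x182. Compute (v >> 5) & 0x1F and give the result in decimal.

12

v = 0110000010
Shift right by 5: 01100
Mask low 5 bits: 01100 = 12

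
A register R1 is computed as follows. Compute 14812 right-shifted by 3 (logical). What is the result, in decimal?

1851

14812 = 11100111011100
shift right by 3 → 00011100111011 = 1851
(equivalently, floor(14812 / 8))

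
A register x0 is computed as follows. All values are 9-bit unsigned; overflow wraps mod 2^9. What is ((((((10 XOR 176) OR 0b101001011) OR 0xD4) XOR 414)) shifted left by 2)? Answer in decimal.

388

10 = 000001010
176 = 010110000
→ XOR → 010111010 = 186
0b101001011 = 101001011
→ OR → 111111011 = 507
0xD4 = 011010100
→ OR → 111111111 = 511
414 = 110011110
→ XOR → 001100001 = 97
→ shifted left by 2 (mod 2^9) → 110000100 = 388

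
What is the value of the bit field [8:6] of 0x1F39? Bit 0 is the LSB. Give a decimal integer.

v = 01111100111001
Shift right by 6: 01111100
Mask low 3 bits: 100 = 4

4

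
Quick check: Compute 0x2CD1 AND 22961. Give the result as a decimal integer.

2193

0x2CD1 = 010110011010001
22961 = 101100110110001
AND → 000100010010001 = 2193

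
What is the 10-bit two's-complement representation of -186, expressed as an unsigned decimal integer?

838

186 in 10 bits: 0010111010
Invert: 1101000101
Add 1:  1101000110 = 838
(Check: 2^10 - 186 = 1024 - 186 = 838.)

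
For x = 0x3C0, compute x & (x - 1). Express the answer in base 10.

x = 1111000000 = 960
x - 1 = 1110111111
AND   = 1110000000 = 896
(x & (x - 1) clears the lowest set bit of x.)

896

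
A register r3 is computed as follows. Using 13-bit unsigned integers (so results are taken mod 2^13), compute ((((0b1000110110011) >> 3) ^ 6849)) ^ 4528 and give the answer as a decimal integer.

0b1000110110011 = 1000110110011
→ >> 3 → 0001000110110 = 566
6849 = 1101011000001
→ ^ → 1100011110111 = 6391
4528 = 1000110110000
→ ^ → 0100101000111 = 2375

2375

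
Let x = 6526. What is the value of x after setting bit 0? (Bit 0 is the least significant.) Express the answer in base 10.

x = 01100101111110
bit 0 is currently 0; set it via x | (1 << 0) = x | 1
→ 01100101111111 = 6527

6527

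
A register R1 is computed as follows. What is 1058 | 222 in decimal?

1278

1058 = 10000100010
222 = 00011011110
 OR → 10011111110 = 1278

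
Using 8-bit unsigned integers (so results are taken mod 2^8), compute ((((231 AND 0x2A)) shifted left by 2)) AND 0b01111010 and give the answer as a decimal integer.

231 = 11100111
0x2A = 00101010
→ AND → 00100010 = 34
→ shifted left by 2 (mod 2^8) → 10001000 = 136
0b01111010 = 01111010
→ AND → 00001000 = 8

8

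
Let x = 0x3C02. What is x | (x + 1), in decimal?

15363

x = 11110000000010 = 15362
x + 1 = 11110000000011
OR    = 11110000000011 = 15363
(x | (x + 1) sets the lowest cleared bit.)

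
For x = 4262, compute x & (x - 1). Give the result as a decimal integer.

x = 1000010100110 = 4262
x - 1 = 1000010100101
AND   = 1000010100100 = 4260
(x & (x - 1) clears the lowest set bit of x.)

4260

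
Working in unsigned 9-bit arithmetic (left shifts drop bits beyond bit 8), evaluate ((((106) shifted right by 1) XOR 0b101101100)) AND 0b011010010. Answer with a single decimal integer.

106 = 001101010
→ shifted right by 1 → 000110101 = 53
0b101101100 = 101101100
→ XOR → 101011001 = 345
0b011010010 = 011010010
→ AND → 001010000 = 80

80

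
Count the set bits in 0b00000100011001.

4

n = 100011001
Count the 1s: 1 + 1 + 1 + 1 = 4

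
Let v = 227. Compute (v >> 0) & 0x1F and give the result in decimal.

3

v = 0000011100011
Shift right by 0: 0000011100011
Mask low 5 bits: 00011 = 3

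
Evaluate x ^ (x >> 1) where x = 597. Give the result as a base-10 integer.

895

x = 1001010101 = 597
x>>1 = 0100101010
XOR  = 1101111111 = 895
(x ^ (x >> 1) gives the standard binary-reflected Gray code of x.)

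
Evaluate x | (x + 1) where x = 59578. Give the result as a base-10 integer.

59579

x = 1110100010111010 = 59578
x + 1 = 1110100010111011
OR    = 1110100010111011 = 59579
(x | (x + 1) sets the lowest cleared bit.)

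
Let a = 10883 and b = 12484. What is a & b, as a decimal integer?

10883 = 10101010000011
12484 = 11000011000100
AND → 10000010000000 = 8320

8320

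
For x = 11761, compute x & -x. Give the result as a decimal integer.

x = 10110111110001 = 11761
-x (two's complement) = …01001000001111
AND   = 00000000000001 = 1
(x & -x isolates the lowest set bit of x.)

1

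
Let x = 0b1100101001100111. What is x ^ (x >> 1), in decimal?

x = 1100101001100111 = 51815
x>>1 = 0110010100110011
XOR  = 1010111101010100 = 44884
(x ^ (x >> 1) gives the standard binary-reflected Gray code of x.)

44884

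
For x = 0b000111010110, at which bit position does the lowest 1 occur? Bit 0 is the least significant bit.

0b000111010110 = 111010110
Trailing zeros: 1, so the lowest set bit is bit 1 (value 2).

1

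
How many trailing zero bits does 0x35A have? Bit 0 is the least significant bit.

0x35A = 1101011010
Trailing zeros: 1, so the lowest set bit is bit 1 (value 2).

1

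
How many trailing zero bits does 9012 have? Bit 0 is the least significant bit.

9012 = 10001100110100
Trailing zeros: 2, so the lowest set bit is bit 2 (value 4).

2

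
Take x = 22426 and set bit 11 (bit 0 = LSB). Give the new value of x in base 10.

24474

x = 101011110011010
bit 11 is currently 0; set it via x | (1 << 11) = x | 2048
→ 101111110011010 = 24474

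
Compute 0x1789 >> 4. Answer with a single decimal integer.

0x1789 = 1011110001001
shift right by 4 → 0000101111000 = 376
(equivalently, floor(6025 / 16))

376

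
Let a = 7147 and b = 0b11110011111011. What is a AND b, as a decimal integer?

7147 = 01101111101011
b = 11110011111011
AND → 01100011101011 = 6379

6379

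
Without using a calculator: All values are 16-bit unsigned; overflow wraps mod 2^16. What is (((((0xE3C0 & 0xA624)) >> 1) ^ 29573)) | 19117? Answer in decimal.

0xE3C0 = 1110001111000000
0xA624 = 1010011000100100
→ & → 1010001000000000 = 41472
→ >> 1 → 0101000100000000 = 20736
29573 = 0111001110000101
→ ^ → 0010001010000101 = 8837
19117 = 0100101010101101
→ | → 0110101010101101 = 27309

27309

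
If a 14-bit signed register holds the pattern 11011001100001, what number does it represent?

pattern = 11011001100001 (MSB is 1 ⇒ negative)
Invert: 00100110011110, add 1 → 00100110011111 = 2463, so the value is -2463.
(Equivalently: 13921 - 2^14 = 13921 - 16384 = -2463.)

-2463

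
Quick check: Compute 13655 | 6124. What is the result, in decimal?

14335

13655 = 11010101010111
6124 = 01011111101100
 OR → 11011111111111 = 14335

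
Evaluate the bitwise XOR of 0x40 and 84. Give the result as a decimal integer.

20

0x40 = 1000000
84 = 1010100
XOR → 0010100 = 20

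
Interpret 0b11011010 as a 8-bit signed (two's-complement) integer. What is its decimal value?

pattern = 11011010 (MSB is 1 ⇒ negative)
Invert: 00100101, add 1 → 00100110 = 38, so the value is -38.
(Equivalently: 218 - 2^8 = 218 - 256 = -38.)

-38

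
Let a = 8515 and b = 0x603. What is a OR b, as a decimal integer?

8515 = 10000101000011
0x603 = 00011000000011
 OR → 10011101000011 = 10051

10051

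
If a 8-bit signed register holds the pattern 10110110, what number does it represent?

-74

pattern = 10110110 (MSB is 1 ⇒ negative)
Invert: 01001001, add 1 → 01001010 = 74, so the value is -74.
(Equivalently: 182 - 2^8 = 182 - 256 = -74.)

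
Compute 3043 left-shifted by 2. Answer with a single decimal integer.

12172

3043 = 00101111100011
shift left by 2 → 10111110001100 = 12172
(equivalently, 3043 × 2^2 = 3043 × 4)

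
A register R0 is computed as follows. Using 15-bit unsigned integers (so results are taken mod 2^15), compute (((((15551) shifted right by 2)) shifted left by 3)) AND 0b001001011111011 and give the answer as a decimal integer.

4216

15551 = 011110010111111
→ shifted right by 2 → 000111100101111 = 3887
→ shifted left by 3 (mod 2^15) → 111100101111000 = 31096
0b001001011111011 = 001001011111011
→ AND → 001000001111000 = 4216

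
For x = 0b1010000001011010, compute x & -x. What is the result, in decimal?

2

x = 1010000001011010 = 41050
-x (two's complement) = …0101111110100110
AND   = 0000000000000010 = 2
(x & -x isolates the lowest set bit of x.)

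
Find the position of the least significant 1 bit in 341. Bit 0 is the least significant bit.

341 = 101010101
Trailing zeros: 0, so the lowest set bit is bit 0 (value 1).

0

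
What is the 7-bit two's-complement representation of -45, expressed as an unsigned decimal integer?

45 in 7 bits: 0101101
Invert: 1010010
Add 1:  1010011 = 83
(Check: 2^7 - 45 = 128 - 45 = 83.)

83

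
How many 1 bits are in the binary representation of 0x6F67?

0x6F67 = 110111101100111
Count the 1s: 1 + 1 + 1 + 1 + 1 + 1 + 1 + 1 + 1 + 1 + 1 = 11

11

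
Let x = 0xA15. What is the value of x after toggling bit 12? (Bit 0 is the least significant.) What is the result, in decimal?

x = 00101000010101
bit 12 is currently 0; toggle it via x ^ (1 << 12) = x ^ 4096
→ 01101000010101 = 6677

6677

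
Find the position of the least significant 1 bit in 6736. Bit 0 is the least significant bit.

6736 = 1101001010000
Trailing zeros: 4, so the lowest set bit is bit 4 (value 16).

4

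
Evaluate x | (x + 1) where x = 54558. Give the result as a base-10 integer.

54559

x = 1101010100011110 = 54558
x + 1 = 1101010100011111
OR    = 1101010100011111 = 54559
(x | (x + 1) sets the lowest cleared bit.)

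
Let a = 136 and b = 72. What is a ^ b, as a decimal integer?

192

136 = 10001000
72 = 01001000
XOR → 11000000 = 192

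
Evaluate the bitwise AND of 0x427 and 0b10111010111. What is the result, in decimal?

0x427 = 10000100111
b = 10111010111
AND → 10000000111 = 1031

1031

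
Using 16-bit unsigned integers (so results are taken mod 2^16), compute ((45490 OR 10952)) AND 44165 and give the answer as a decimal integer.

45490 = 1011000110110010
10952 = 0010101011001000
→ OR → 1011101111111010 = 48122
44165 = 1010110010000101
→ AND → 1010100010000000 = 43136

43136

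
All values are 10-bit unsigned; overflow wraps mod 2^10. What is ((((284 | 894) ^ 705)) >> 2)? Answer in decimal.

284 = 0100011100
894 = 1101111110
→ | → 1101111110 = 894
705 = 1011000001
→ ^ → 0110111111 = 447
→ >> 2 → 0001101111 = 111

111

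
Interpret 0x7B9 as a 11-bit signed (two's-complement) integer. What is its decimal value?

-71

pattern = 11110111001 (MSB is 1 ⇒ negative)
Invert: 00001000110, add 1 → 00001000111 = 71, so the value is -71.
(Equivalently: 1977 - 2^11 = 1977 - 2048 = -71.)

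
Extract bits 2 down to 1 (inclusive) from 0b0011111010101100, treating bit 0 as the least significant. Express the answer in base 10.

v = 0011111010101100
Shift right by 1: 001111101010110
Mask low 2 bits: 10 = 2

2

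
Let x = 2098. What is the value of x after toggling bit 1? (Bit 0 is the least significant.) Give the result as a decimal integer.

2096

x = 100000110010
bit 1 is currently 1; toggle it via x ^ (1 << 1) = x ^ 2
→ 100000110000 = 2096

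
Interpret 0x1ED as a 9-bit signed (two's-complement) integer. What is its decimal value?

-19

pattern = 111101101 (MSB is 1 ⇒ negative)
Invert: 000010010, add 1 → 000010011 = 19, so the value is -19.
(Equivalently: 493 - 2^9 = 493 - 512 = -19.)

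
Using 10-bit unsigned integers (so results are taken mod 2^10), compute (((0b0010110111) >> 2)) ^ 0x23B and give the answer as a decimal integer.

534

0b0010110111 = 0010110111
→ >> 2 → 0000101101 = 45
0x23B = 1000111011
→ ^ → 1000010110 = 534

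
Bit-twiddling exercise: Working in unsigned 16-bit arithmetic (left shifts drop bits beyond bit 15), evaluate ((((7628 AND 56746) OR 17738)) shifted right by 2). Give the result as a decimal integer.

7628 = 0001110111001100
56746 = 1101110110101010
→ AND → 0001110110001000 = 7560
17738 = 0100010101001010
→ OR → 0101110111001010 = 24010
→ shifted right by 2 → 0001011101110010 = 6002

6002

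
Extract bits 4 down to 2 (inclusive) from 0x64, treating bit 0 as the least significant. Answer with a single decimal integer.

v = 001100100
Shift right by 2: 0011001
Mask low 3 bits: 001 = 1

1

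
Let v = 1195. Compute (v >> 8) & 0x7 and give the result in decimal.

v = 000010010101011
Shift right by 8: 0000100
Mask low 3 bits: 100 = 4

4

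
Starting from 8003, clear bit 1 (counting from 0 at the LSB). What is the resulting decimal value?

8001

x = 1111101000011
bit 1 is currently 1; clear it via x & ~(1 << 1) = x & ~2
→ 1111101000001 = 8001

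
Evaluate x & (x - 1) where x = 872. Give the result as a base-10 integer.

x = 1101101000 = 872
x - 1 = 1101100111
AND   = 1101100000 = 864
(x & (x - 1) clears the lowest set bit of x.)

864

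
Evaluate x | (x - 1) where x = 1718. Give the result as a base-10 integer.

x = 11010110110 = 1718
x - 1 = 11010110101
OR    = 11010110111 = 1719
(x | (x - 1) sets all bits below the lowest set bit.)

1719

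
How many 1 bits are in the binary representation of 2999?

2999 = 101110110111
Count the 1s: 1 + 1 + 1 + 1 + 1 + 1 + 1 + 1 + 1 = 9

9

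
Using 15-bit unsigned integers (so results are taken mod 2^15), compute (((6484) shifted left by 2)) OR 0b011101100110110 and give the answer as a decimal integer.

6484 = 001100101010100
→ shifted left by 2 (mod 2^15) → 110010101010000 = 25936
0b011101100110110 = 011101100110110
→ OR → 111111101110110 = 32630

32630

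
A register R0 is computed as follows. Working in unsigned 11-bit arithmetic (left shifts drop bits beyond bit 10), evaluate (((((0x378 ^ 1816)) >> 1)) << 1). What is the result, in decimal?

0x378 = 01101111000
1816 = 11100011000
→ ^ → 10001100000 = 1120
→ >> 1 → 01000110000 = 560
→ << 1 (mod 2^11) → 10001100000 = 1120

1120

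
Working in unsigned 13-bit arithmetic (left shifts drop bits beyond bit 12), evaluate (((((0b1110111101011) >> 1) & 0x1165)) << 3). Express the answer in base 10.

0b1110111101011 = 1110111101011
→ >> 1 → 0111011110101 = 3829
0x1165 = 1000101100101
→ & → 0000001100101 = 101
→ << 3 (mod 2^13) → 0001100101000 = 808

808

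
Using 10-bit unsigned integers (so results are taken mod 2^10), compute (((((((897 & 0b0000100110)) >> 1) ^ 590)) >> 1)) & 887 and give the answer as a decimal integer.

295

897 = 1110000001
0b0000100110 = 0000100110
→ & → 0000000000 = 0
→ >> 1 → 0000000000 = 0
590 = 1001001110
→ ^ → 1001001110 = 590
→ >> 1 → 0100100111 = 295
887 = 1101110111
→ & → 0100100111 = 295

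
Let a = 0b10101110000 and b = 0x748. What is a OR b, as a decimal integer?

1912

a = 10101110000
0x748 = 11101001000
 OR → 11101111000 = 1912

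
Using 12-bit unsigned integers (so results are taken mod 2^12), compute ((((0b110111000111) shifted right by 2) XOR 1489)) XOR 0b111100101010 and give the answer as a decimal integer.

0b110111000111 = 110111000111
→ shifted right by 2 → 001101110001 = 881
1489 = 010111010001
→ XOR → 011010100000 = 1696
0b111100101010 = 111100101010
→ XOR → 100110001010 = 2442

2442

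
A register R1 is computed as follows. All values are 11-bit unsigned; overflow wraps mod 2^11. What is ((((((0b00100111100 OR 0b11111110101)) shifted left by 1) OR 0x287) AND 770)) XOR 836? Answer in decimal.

0b00100111100 = 00100111100
0b11111110101 = 11111110101
→ OR → 11111111101 = 2045
→ shifted left by 1 (mod 2^11) → 11111111010 = 2042
0x287 = 01010000111
→ OR → 11111111111 = 2047
770 = 01100000010
→ AND → 01100000010 = 770
836 = 01101000100
→ XOR → 00001000110 = 70

70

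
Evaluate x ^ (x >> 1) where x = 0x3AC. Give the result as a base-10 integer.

x = 1110101100 = 940
x>>1 = 0111010110
XOR  = 1001111010 = 634
(x ^ (x >> 1) gives the standard binary-reflected Gray code of x.)

634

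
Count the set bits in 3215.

3215 = 110010001111
Count the 1s: 1 + 1 + 1 + 1 + 1 + 1 + 1 = 7

7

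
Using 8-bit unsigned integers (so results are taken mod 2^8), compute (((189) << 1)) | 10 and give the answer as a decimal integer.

122

189 = 10111101
→ << 1 (mod 2^8) → 01111010 = 122
10 = 00001010
→ | → 01111010 = 122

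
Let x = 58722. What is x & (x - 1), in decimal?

x = 1110010101100010 = 58722
x - 1 = 1110010101100001
AND   = 1110010101100000 = 58720
(x & (x - 1) clears the lowest set bit of x.)

58720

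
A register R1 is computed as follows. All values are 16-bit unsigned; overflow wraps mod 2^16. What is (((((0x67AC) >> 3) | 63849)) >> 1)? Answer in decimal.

32510

0x67AC = 0110011110101100
→ >> 3 → 0000110011110101 = 3317
63849 = 1111100101101001
→ | → 1111110111111101 = 65021
→ >> 1 → 0111111011111110 = 32510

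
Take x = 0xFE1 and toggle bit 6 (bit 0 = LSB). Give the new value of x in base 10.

4001

x = 0111111100001
bit 6 is currently 1; toggle it via x ^ (1 << 6) = x ^ 64
→ 0111110100001 = 4001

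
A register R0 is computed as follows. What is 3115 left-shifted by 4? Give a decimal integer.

49840

3115 = 0000110000101011
shift left by 4 → 1100001010110000 = 49840
(equivalently, 3115 × 2^4 = 3115 × 16)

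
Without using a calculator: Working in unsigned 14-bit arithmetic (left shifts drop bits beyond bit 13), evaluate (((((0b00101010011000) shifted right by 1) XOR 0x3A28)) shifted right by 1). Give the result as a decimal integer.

0b00101010011000 = 00101010011000
→ shifted right by 1 → 00010101001100 = 1356
0x3A28 = 11101000101000
→ XOR → 11111101100100 = 16228
→ shifted right by 1 → 01111110110010 = 8114

8114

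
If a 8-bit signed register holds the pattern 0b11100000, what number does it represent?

-32

pattern = 11100000 (MSB is 1 ⇒ negative)
Invert: 00011111, add 1 → 00100000 = 32, so the value is -32.
(Equivalently: 224 - 2^8 = 224 - 256 = -32.)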